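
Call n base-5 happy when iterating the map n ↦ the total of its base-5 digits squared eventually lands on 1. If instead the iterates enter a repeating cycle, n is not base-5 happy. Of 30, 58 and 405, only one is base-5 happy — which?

30: 30 → 2 → 4 → 16 → 10 → 4  — repeats 4 (not base-5 happy)
58: 58 → 14 → 20 → 16 → 10 → 4 → 16  — repeats 16 (not base-5 happy)
405: 405 → 11 → 5 → 1  — reaches 1 (base-5 happy)

405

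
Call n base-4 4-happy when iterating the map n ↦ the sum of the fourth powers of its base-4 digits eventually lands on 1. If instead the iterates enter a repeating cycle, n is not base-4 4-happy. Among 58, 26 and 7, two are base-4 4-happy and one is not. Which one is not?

58: 58 → 113 → 83 → 83  — repeats 83 (not base-4 4-happy)
26: 26 → 33 → 17 → 2 → 16 → 1  — reaches 1 (base-4 4-happy)
7: 7 → 82 → 18 → 17 → 2 → 16 → 1  — reaches 1 (base-4 4-happy)

58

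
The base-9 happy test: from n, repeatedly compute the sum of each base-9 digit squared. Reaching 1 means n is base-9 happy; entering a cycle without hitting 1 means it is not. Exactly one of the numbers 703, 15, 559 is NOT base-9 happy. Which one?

15

703: 703 → 101 → 9 → 1  — reaches 1 (base-9 happy)
15: 15 → 37 → 17 → 65 → 53 → 89 → 65  — repeats 65 (not base-9 happy)
559: 559 → 101 → 9 → 1  — reaches 1 (base-9 happy)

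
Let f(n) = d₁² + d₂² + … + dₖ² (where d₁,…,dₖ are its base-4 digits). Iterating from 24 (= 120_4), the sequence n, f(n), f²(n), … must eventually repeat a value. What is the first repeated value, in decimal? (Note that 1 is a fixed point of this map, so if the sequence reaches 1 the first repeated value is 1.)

1

24 = (1,2,0)_4 → 1² + 2² + 0² = 1 + 4 + 0 = 5
5 = (1,1)_4 → 1² + 1² = 1 + 1 = 2
2 = (2)_4 → 2² = 4
4 = (1,0)_4 → 1² + 0² = 1 + 0 = 1  — reached the fixed point 1.
1 → 1, so 1 is the first repeated value.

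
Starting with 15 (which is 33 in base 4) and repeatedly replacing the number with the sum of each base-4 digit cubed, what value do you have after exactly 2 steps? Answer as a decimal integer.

36

15 = (3,3)_4 → 54
54 = (3,1,2)_4 → 36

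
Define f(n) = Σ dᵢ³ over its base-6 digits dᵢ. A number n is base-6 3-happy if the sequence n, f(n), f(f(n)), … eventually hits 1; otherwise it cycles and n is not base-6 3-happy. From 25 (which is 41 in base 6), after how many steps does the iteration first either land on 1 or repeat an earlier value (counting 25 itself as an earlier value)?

3

25 = (4,1)_6 → 4³ + 1³ = 65
65 = (1,4,5)_6 → 1³ + 4³ + 5³ = 190
190 = (5,1,4)_6 → 5³ + 1³ + 4³ = 190  — 190 repeats.
That took 3 steps.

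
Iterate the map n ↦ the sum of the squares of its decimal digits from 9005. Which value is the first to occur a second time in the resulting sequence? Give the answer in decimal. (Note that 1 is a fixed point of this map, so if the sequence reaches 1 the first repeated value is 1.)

9005 → 9² + 0² + 0² + 5² = 81 + 0 + 0 + 25 = 106
106 → 1² + 0² + 6² = 1 + 0 + 36 = 37
37 → 3² + 7² = 9 + 49 = 58
58 → 5² + 8² = 25 + 64 = 89
89 → 8² + 9² = 64 + 81 = 145
145 → 1² + 4² + 5² = 1 + 16 + 25 = 42
42 → 4² + 2² = 16 + 4 = 20
20 → 2² + 0² = 4 + 0 = 4
4 → 4² = 16
16 → 1² + 6² = 1 + 36 = 37  — 37 already appeared earlier.

37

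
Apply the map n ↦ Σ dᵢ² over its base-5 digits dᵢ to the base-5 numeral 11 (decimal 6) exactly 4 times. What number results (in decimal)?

6 = (1,1)_5 → 1² + 1² = 2
2 = (2)_5 → 2² = 4
4 = (4)_5 → 4² = 16
16 = (3,1)_5 → 3² + 1² = 10

10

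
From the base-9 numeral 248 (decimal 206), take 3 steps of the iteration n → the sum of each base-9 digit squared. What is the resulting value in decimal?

2

206 = (2,4,8)_9 → 2² + 4² + 8² = 84
84 = (1,0,3)_9 → 1² + 0² + 3² = 10
10 = (1,1)_9 → 1² + 1² = 2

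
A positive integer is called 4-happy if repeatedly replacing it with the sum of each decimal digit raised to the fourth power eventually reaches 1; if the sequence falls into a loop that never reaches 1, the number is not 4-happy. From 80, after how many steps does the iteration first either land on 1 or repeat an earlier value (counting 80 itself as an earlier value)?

10

80 → 8⁴ + 0⁴ = 4096
4096 → 4⁴ + 0⁴ + 9⁴ + 6⁴ = 8113
8113 → 8⁴ + 1⁴ + 1⁴ + 3⁴ = 4179
4179 → 4⁴ + 1⁴ + 7⁴ + 9⁴ = 9219
9219 → 9⁴ + 2⁴ + 1⁴ + 9⁴ = 13139
13139 → 1⁴ + 3⁴ + 1⁴ + 3⁴ + 9⁴ = 6725
6725 → 6⁴ + 7⁴ + 2⁴ + 5⁴ = 4338
4338 → 4⁴ + 3⁴ + 3⁴ + 8⁴ = 4514
4514 → 4⁴ + 5⁴ + 1⁴ + 4⁴ = 1138
1138 → 1⁴ + 1⁴ + 3⁴ + 8⁴ = 4179  — 4179 repeats.
That took 10 steps.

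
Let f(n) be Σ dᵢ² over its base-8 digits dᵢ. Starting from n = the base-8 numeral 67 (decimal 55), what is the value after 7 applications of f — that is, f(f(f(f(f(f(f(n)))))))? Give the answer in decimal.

10

55 = (6,7)_8 → 6² + 7² = 85
85 = (1,2,5)_8 → 1² + 2² + 5² = 30
30 = (3,6)_8 → 3² + 6² = 45
45 = (5,5)_8 → 5² + 5² = 50
50 = (6,2)_8 → 6² + 2² = 40
40 = (5,0)_8 → 5² + 0² = 25
25 = (3,1)_8 → 3² + 1² = 10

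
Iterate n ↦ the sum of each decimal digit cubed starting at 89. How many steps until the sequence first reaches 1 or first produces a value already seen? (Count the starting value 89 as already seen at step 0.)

89 → 1241
1241 → 74
74 → 407
407 → 407  — 407 repeats.
That took 4 steps.

4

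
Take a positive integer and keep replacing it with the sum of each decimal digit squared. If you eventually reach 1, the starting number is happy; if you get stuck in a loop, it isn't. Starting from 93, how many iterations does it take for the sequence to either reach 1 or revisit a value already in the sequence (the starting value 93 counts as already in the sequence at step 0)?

13

93 → 9² + 3² = 90
90 → 9² + 0² = 81
81 → 8² + 1² = 65
65 → 6² + 5² = 61
61 → 6² + 1² = 37
37 → 3² + 7² = 58
58 → 5² + 8² = 89
89 → 8² + 9² = 145
145 → 1² + 4² + 5² = 42
42 → 4² + 2² = 20
20 → 2² + 0² = 4
4 → 4² = 16
16 → 1² + 6² = 37  — 37 repeats.
That took 13 steps.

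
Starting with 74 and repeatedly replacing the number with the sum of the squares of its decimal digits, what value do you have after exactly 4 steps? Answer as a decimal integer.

74 → 65
65 → 61
61 → 37
37 → 58

58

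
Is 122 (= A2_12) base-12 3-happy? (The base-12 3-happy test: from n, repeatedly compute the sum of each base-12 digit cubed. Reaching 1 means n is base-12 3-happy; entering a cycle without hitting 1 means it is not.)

not base-12 3-happy

122 = (10,2)_12 → 10³ + 2³ = 1008
1008 = (7,0,0)_12 → 7³ + 0³ + 0³ = 343
343 = (2,4,7)_12 → 2³ + 4³ + 7³ = 415
415 = (2,10,7)_12 → 2³ + 10³ + 7³ = 1351
1351 = (9,4,7)_12 → 9³ + 4³ + 7³ = 1136
1136 = (7,10,8)_12 → 7³ + 10³ + 8³ = 1855
1855 = (1,0,10,7)_12 → 1³ + 0³ + 10³ + 7³ = 1344
1344 = (9,4,0)_12 → 9³ + 4³ + 0³ = 793
793 = (5,6,1)_12 → 5³ + 6³ + 1³ = 342
342 = (2,4,6)_12 → 2³ + 4³ + 6³ = 288
288 = (2,0,0)_12 → 2³ + 0³ + 0³ = 8
8 = (8)_12 → 8³ = 512
512 = (3,6,8)_12 → 3³ + 6³ + 8³ = 755
755 = (5,2,11)_12 → 5³ + 2³ + 11³ = 1464
1464 = (10,2,0)_12 → 10³ + 2³ + 0³ = 1008  — 1008 already seen; the sequence cycles without reaching 1.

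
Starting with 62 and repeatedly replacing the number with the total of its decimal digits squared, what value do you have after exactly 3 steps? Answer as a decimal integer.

37

62 → 6² + 2² = 40
40 → 4² + 0² = 16
16 → 1² + 6² = 37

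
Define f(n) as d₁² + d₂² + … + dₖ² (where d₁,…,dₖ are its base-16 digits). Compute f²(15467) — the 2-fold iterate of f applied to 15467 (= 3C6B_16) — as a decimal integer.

15467 = (3,12,6,11)_16 → 3² + 12² + 6² + 11² = 310
310 = (1,3,6)_16 → 1² + 3² + 6² = 46

46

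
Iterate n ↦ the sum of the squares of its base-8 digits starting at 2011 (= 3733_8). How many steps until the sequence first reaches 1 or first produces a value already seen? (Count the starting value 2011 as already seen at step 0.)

2011 = (3,7,3,3)_8 → 3² + 7² + 3² + 3² = 76
76 = (1,1,4)_8 → 1² + 1² + 4² = 18
18 = (2,2)_8 → 2² + 2² = 8
8 = (1,0)_8 → 1² + 0² = 1  — reached 1.
That took 4 steps.

4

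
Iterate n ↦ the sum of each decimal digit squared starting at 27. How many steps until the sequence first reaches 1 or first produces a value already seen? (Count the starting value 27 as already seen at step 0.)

14

27 → 2² + 7² = 4 + 49 = 53
53 → 5² + 3² = 25 + 9 = 34
34 → 3² + 4² = 9 + 16 = 25
25 → 2² + 5² = 4 + 25 = 29
29 → 2² + 9² = 4 + 81 = 85
85 → 8² + 5² = 64 + 25 = 89
89 → 8² + 9² = 64 + 81 = 145
145 → 1² + 4² + 5² = 1 + 16 + 25 = 42
42 → 4² + 2² = 16 + 4 = 20
20 → 2² + 0² = 4 + 0 = 4
4 → 4² = 16
16 → 1² + 6² = 1 + 36 = 37
37 → 3² + 7² = 9 + 49 = 58
58 → 5² + 8² = 25 + 64 = 89  — 89 repeats.
That took 14 steps.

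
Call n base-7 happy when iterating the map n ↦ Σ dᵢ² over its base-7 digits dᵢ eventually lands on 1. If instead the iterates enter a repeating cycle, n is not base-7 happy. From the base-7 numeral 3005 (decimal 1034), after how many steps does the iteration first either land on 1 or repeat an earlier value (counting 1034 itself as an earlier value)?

1034 = (3,0,0,5)_7 → 3² + 0² + 0² + 5² = 34
34 = (4,6)_7 → 4² + 6² = 52
52 = (1,0,3)_7 → 1² + 0² + 3² = 10
10 = (1,3)_7 → 1² + 3² = 10  — 10 repeats.
That took 4 steps.

4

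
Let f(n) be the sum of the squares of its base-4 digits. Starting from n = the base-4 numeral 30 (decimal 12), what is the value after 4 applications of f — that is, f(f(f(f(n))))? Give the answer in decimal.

12 = (3,0)_4 → 3² + 0² = 9 + 0 = 9
9 = (2,1)_4 → 2² + 1² = 4 + 1 = 5
5 = (1,1)_4 → 1² + 1² = 1 + 1 = 2
2 = (2)_4 → 2² = 4

4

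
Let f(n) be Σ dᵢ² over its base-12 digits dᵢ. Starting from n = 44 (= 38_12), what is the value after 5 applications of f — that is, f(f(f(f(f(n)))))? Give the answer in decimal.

44 = (3,8)_12 → 3² + 8² = 9 + 64 = 73
73 = (6,1)_12 → 6² + 1² = 36 + 1 = 37
37 = (3,1)_12 → 3² + 1² = 9 + 1 = 10
10 = (10)_12 → 10² = 100
100 = (8,4)_12 → 8² + 4² = 64 + 16 = 80

80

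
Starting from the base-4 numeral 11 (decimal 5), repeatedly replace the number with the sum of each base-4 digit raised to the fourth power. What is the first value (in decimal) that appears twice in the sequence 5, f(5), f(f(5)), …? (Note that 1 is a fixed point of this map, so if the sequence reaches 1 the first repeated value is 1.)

1

5 = (1,1)_4 → 2
2 = (2)_4 → 16
16 = (1,0,0)_4 → 1  — reached the fixed point 1.
1 → 1, so 1 is the first repeated value.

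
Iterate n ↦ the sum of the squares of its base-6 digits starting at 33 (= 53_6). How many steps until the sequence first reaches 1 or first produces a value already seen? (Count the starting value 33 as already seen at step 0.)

10

33 = (5,3)_6 → 5² + 3² = 25 + 9 = 34
34 = (5,4)_6 → 5² + 4² = 25 + 16 = 41
41 = (1,0,5)_6 → 1² + 0² + 5² = 1 + 0 + 25 = 26
26 = (4,2)_6 → 4² + 2² = 16 + 4 = 20
20 = (3,2)_6 → 3² + 2² = 9 + 4 = 13
13 = (2,1)_6 → 2² + 1² = 4 + 1 = 5
5 = (5)_6 → 5² = 25
25 = (4,1)_6 → 4² + 1² = 16 + 1 = 17
17 = (2,5)_6 → 2² + 5² = 4 + 25 = 29
29 = (4,5)_6 → 4² + 5² = 16 + 25 = 41  — 41 repeats.
That took 10 steps.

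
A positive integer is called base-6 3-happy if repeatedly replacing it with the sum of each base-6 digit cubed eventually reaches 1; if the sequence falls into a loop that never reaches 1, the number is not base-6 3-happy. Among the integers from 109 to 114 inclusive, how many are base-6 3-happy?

109: 109 → 28 → 128 → 62 → 73 → 9 → 28  (repeats 28)
110: 110 → 35 → 250 → 190 → 190  (repeats 190)
111: 111 → 54 → 28 → 128 → 62 → 73 → 9 → 28  (repeats 28)
112: 112 → 91 → 36 → 1  (reaches 1)
113: 113 → 152 → 73 → 9 → 28 → 128 → 62 → 73  (repeats 73)
114: 114 → 28 → 128 → 62 → 73 → 9 → 28  (repeats 28)
base-6 3-happy: 112

1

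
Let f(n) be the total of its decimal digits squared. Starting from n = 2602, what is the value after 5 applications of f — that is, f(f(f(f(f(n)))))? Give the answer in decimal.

1

2602 → 2² + 6² + 0² + 2² = 4 + 36 + 0 + 4 = 44
44 → 4² + 4² = 16 + 16 = 32
32 → 3² + 2² = 9 + 4 = 13
13 → 1² + 3² = 1 + 9 = 10
10 → 1² + 0² = 1 + 0 = 1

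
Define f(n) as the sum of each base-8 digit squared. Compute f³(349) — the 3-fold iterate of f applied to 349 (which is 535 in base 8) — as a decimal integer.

349 = (5,3,5)_8 → 5² + 3² + 5² = 25 + 9 + 25 = 59
59 = (7,3)_8 → 7² + 3² = 49 + 9 = 58
58 = (7,2)_8 → 7² + 2² = 49 + 4 = 53

53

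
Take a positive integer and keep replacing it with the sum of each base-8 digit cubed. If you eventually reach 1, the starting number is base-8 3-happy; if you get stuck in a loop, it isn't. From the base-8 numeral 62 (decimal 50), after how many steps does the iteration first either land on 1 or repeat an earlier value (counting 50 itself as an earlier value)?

50 = (6,2)_8 → 6³ + 2³ = 224
224 = (3,4,0)_8 → 3³ + 4³ + 0³ = 91
91 = (1,3,3)_8 → 1³ + 3³ + 3³ = 55
55 = (6,7)_8 → 6³ + 7³ = 559
559 = (1,0,5,7)_8 → 1³ + 0³ + 5³ + 7³ = 469
469 = (7,2,5)_8 → 7³ + 2³ + 5³ = 476
476 = (7,3,4)_8 → 7³ + 3³ + 4³ = 434
434 = (6,6,2)_8 → 6³ + 6³ + 2³ = 440
440 = (6,7,0)_8 → 6³ + 7³ + 0³ = 559  — 559 repeats.
That took 9 steps.

9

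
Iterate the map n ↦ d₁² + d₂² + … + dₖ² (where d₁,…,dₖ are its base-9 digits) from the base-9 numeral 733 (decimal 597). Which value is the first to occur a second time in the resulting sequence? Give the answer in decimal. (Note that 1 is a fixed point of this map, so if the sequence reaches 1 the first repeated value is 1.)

65

597 = (7,3,3)_9 → 7² + 3² + 3² = 49 + 9 + 9 = 67
67 = (7,4)_9 → 7² + 4² = 49 + 16 = 65
65 = (7,2)_9 → 7² + 2² = 49 + 4 = 53
53 = (5,8)_9 → 5² + 8² = 25 + 64 = 89
89 = (1,0,8)_9 → 1² + 0² + 8² = 1 + 0 + 64 = 65  — 65 already appeared earlier.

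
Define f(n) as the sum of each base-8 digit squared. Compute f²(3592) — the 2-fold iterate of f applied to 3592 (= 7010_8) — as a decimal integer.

40

3592 = (7,0,1,0)_8 → 7² + 0² + 1² + 0² = 49 + 0 + 1 + 0 = 50
50 = (6,2)_8 → 6² + 2² = 36 + 4 = 40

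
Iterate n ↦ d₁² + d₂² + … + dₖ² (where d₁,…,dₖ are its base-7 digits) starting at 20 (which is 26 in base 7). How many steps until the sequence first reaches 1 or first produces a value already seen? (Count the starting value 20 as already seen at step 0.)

20 = (2,6)_7 → 2² + 6² = 40
40 = (5,5)_7 → 5² + 5² = 50
50 = (1,0,1)_7 → 1² + 0² + 1² = 2
2 = (2)_7 → 2² = 4
4 = (4)_7 → 4² = 16
16 = (2,2)_7 → 2² + 2² = 8
8 = (1,1)_7 → 1² + 1² = 2  — 2 repeats.
That took 7 steps.

7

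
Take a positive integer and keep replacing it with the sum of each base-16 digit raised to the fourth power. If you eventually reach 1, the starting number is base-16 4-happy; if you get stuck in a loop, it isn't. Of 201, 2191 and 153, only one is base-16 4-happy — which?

201

201: 201 → 27297 → 21297 → 788 → 338 → 642 → 4128 → 17 → 2 → 16 → 1  — reaches 1 (base-16 4-happy)
2191: 2191 → 58817 → 59778 → 49089 → 86003 → 101588 → 53650 → 35139 → 10994 → 60657 → 109778 → 59314 → 55474 → 47314 → 47314  — repeats 47314 (not base-16 4-happy)
153: 153 → 13122 → 434 → 14658 → 6914 → 14658  — repeats 14658 (not base-16 4-happy)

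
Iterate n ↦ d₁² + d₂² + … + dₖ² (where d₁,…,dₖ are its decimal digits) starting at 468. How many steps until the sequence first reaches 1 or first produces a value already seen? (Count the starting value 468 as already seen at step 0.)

468 → 4² + 6² + 8² = 16 + 36 + 64 = 116
116 → 1² + 1² + 6² = 1 + 1 + 36 = 38
38 → 3² + 8² = 9 + 64 = 73
73 → 7² + 3² = 49 + 9 = 58
58 → 5² + 8² = 25 + 64 = 89
89 → 8² + 9² = 64 + 81 = 145
145 → 1² + 4² + 5² = 1 + 16 + 25 = 42
42 → 4² + 2² = 16 + 4 = 20
20 → 2² + 0² = 4 + 0 = 4
4 → 4² = 16
16 → 1² + 6² = 1 + 36 = 37
37 → 3² + 7² = 9 + 49 = 58  — 58 repeats.
That took 12 steps.

12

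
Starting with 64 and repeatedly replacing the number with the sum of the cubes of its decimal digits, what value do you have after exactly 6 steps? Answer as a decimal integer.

133

64 → 6³ + 4³ = 280
280 → 2³ + 8³ + 0³ = 520
520 → 5³ + 2³ + 0³ = 133
133 → 1³ + 3³ + 3³ = 55
55 → 5³ + 5³ = 250
250 → 2³ + 5³ + 0³ = 133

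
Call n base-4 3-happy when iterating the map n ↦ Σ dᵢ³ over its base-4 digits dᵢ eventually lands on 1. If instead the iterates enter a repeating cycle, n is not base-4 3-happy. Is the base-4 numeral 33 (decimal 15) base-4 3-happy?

not base-4 3-happy

15 = (3,3)_4 → 3³ + 3³ = 27 + 27 = 54
54 = (3,1,2)_4 → 3³ + 1³ + 2³ = 27 + 1 + 8 = 36
36 = (2,1,0)_4 → 2³ + 1³ + 0³ = 8 + 1 + 0 = 9
9 = (2,1)_4 → 2³ + 1³ = 8 + 1 = 9  — 9 already seen; the sequence cycles without reaching 1.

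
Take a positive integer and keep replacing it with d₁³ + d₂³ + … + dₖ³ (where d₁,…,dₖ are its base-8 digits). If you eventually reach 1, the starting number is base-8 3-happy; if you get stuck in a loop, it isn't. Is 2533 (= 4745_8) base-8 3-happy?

base-8 3-happy

2533 = (4,7,4,5)_8 → 4³ + 7³ + 4³ + 5³ = 596
596 = (1,1,2,4)_8 → 1³ + 1³ + 2³ + 4³ = 74
74 = (1,1,2)_8 → 1³ + 1³ + 2³ = 10
10 = (1,2)_8 → 1³ + 2³ = 9
9 = (1,1)_8 → 1³ + 1³ = 2
2 = (2)_8 → 2³ = 8
8 = (1,0)_8 → 1³ + 0³ = 1  — reached 1.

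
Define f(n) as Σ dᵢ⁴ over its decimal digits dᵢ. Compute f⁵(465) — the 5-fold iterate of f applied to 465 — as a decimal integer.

11954

465 → 2177
2177 → 4819
4819 → 10914
10914 → 6819
6819 → 11954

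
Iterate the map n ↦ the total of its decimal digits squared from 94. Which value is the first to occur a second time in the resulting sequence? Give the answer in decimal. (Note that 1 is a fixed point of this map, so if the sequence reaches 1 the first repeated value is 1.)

94 → 9² + 4² = 81 + 16 = 97
97 → 9² + 7² = 81 + 49 = 130
130 → 1² + 3² + 0² = 1 + 9 + 0 = 10
10 → 1² + 0² = 1 + 0 = 1  — reached the fixed point 1.
1 → 1, so 1 is the first repeated value.

1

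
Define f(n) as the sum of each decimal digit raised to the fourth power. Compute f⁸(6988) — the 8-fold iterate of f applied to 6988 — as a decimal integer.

8208

6988 → 6⁴ + 9⁴ + 8⁴ + 8⁴ = 16049
16049 → 1⁴ + 6⁴ + 0⁴ + 4⁴ + 9⁴ = 8114
8114 → 8⁴ + 1⁴ + 1⁴ + 4⁴ = 4354
4354 → 4⁴ + 3⁴ + 5⁴ + 4⁴ = 1218
1218 → 1⁴ + 2⁴ + 1⁴ + 8⁴ = 4114
4114 → 4⁴ + 1⁴ + 1⁴ + 4⁴ = 514
514 → 5⁴ + 1⁴ + 4⁴ = 882
882 → 8⁴ + 8⁴ + 2⁴ = 8208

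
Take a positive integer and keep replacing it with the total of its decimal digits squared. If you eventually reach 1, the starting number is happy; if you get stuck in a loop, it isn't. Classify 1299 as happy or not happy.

happy

1299 → 1² + 2² + 9² + 9² = 1 + 4 + 81 + 81 = 167
167 → 1² + 6² + 7² = 1 + 36 + 49 = 86
86 → 8² + 6² = 64 + 36 = 100
100 → 1² + 0² + 0² = 1 + 0 + 0 = 1  — reached 1.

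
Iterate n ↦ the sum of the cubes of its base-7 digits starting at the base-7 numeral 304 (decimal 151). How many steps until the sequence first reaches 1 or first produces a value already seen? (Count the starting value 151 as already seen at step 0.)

3

151 = (3,0,4)_7 → 3³ + 0³ + 4³ = 27 + 0 + 64 = 91
91 = (1,6,0)_7 → 1³ + 6³ + 0³ = 1 + 216 + 0 = 217
217 = (4,3,0)_7 → 4³ + 3³ + 0³ = 64 + 27 + 0 = 91  — 91 repeats.
That took 3 steps.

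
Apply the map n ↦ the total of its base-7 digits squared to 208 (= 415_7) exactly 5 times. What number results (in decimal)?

52

208 = (4,1,5)_7 → 4² + 1² + 5² = 16 + 1 + 25 = 42
42 = (6,0)_7 → 6² + 0² = 36 + 0 = 36
36 = (5,1)_7 → 5² + 1² = 25 + 1 = 26
26 = (3,5)_7 → 3² + 5² = 9 + 25 = 34
34 = (4,6)_7 → 4² + 6² = 16 + 36 = 52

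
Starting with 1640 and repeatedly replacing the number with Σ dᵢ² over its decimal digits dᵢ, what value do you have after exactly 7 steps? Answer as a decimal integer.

145

1640 → 1² + 6² + 4² + 0² = 1 + 36 + 16 + 0 = 53
53 → 5² + 3² = 25 + 9 = 34
34 → 3² + 4² = 9 + 16 = 25
25 → 2² + 5² = 4 + 25 = 29
29 → 2² + 9² = 4 + 81 = 85
85 → 8² + 5² = 64 + 25 = 89
89 → 8² + 9² = 64 + 81 = 145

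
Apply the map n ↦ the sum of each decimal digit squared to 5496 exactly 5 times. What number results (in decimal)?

5496 → 5² + 4² + 9² + 6² = 158
158 → 1² + 5² + 8² = 90
90 → 9² + 0² = 81
81 → 8² + 1² = 65
65 → 6² + 5² = 61

61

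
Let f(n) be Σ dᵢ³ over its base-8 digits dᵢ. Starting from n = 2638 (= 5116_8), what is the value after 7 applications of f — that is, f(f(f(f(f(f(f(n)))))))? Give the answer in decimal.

476

2638 = (5,1,1,6)_8 → 5³ + 1³ + 1³ + 6³ = 343
343 = (5,2,7)_8 → 5³ + 2³ + 7³ = 476
476 = (7,3,4)_8 → 7³ + 3³ + 4³ = 434
434 = (6,6,2)_8 → 6³ + 6³ + 2³ = 440
440 = (6,7,0)_8 → 6³ + 7³ + 0³ = 559
559 = (1,0,5,7)_8 → 1³ + 0³ + 5³ + 7³ = 469
469 = (7,2,5)_8 → 7³ + 2³ + 5³ = 476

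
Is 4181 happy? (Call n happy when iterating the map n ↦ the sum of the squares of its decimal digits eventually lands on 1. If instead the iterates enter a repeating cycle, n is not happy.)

happy

4181 → 4² + 1² + 8² + 1² = 82
82 → 8² + 2² = 68
68 → 6² + 8² = 100
100 → 1² + 0² + 0² = 1  — reached 1.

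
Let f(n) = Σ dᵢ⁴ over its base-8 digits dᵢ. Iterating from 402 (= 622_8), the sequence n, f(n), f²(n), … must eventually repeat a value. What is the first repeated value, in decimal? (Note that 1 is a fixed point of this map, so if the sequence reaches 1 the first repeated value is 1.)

402 = (6,2,2)_8 → 6⁴ + 2⁴ + 2⁴ = 1296 + 16 + 16 = 1328
1328 = (2,4,6,0)_8 → 2⁴ + 4⁴ + 6⁴ + 0⁴ = 16 + 256 + 1296 + 0 = 1568
1568 = (3,0,4,0)_8 → 3⁴ + 0⁴ + 4⁴ + 0⁴ = 81 + 0 + 256 + 0 = 337
337 = (5,2,1)_8 → 5⁴ + 2⁴ + 1⁴ = 625 + 16 + 1 = 642
642 = (1,2,0,2)_8 → 1⁴ + 2⁴ + 0⁴ + 2⁴ = 1 + 16 + 0 + 16 = 33
33 = (4,1)_8 → 4⁴ + 1⁴ = 256 + 1 = 257
257 = (4,0,1)_8 → 4⁴ + 0⁴ + 1⁴ = 256 + 0 + 1 = 257  — 257 already appeared earlier.

257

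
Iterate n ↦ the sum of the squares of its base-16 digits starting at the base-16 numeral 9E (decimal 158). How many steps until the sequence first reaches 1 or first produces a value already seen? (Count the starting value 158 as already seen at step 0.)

10

158 = (9,14)_16 → 9² + 14² = 277
277 = (1,1,5)_16 → 1² + 1² + 5² = 27
27 = (1,11)_16 → 1² + 11² = 122
122 = (7,10)_16 → 7² + 10² = 149
149 = (9,5)_16 → 9² + 5² = 106
106 = (6,10)_16 → 6² + 10² = 136
136 = (8,8)_16 → 8² + 8² = 128
128 = (8,0)_16 → 8² + 0² = 64
64 = (4,0)_16 → 4² + 0² = 16
16 = (1,0)_16 → 1² + 0² = 1  — reached 1.
That took 10 steps.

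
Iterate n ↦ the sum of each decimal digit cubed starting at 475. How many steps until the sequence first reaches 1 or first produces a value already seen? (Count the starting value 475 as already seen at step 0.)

475 → 4³ + 7³ + 5³ = 532
532 → 5³ + 3³ + 2³ = 160
160 → 1³ + 6³ + 0³ = 217
217 → 2³ + 1³ + 7³ = 352
352 → 3³ + 5³ + 2³ = 160  — 160 repeats.
That took 5 steps.

5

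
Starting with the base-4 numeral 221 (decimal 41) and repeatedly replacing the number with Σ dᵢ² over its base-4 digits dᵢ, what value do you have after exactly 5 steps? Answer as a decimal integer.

1

41 = (2,2,1)_4 → 2² + 2² + 1² = 9
9 = (2,1)_4 → 2² + 1² = 5
5 = (1,1)_4 → 1² + 1² = 2
2 = (2)_4 → 2² = 4
4 = (1,0)_4 → 1² + 0² = 1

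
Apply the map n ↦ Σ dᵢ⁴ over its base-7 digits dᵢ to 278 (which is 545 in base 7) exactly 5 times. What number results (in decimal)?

278 = (5,4,5)_7 → 5⁴ + 4⁴ + 5⁴ = 625 + 256 + 625 = 1506
1506 = (4,2,5,1)_7 → 4⁴ + 2⁴ + 5⁴ + 1⁴ = 256 + 16 + 625 + 1 = 898
898 = (2,4,2,2)_7 → 2⁴ + 4⁴ + 2⁴ + 2⁴ = 16 + 256 + 16 + 16 = 304
304 = (6,1,3)_7 → 6⁴ + 1⁴ + 3⁴ = 1296 + 1 + 81 = 1378
1378 = (4,0,0,6)_7 → 4⁴ + 0⁴ + 0⁴ + 6⁴ = 256 + 0 + 0 + 1296 = 1552

1552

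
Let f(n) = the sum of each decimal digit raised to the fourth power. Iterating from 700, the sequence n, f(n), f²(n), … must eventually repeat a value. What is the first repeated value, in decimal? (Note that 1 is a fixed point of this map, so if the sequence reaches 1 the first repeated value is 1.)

700 → 7⁴ + 0⁴ + 0⁴ = 2401
2401 → 2⁴ + 4⁴ + 0⁴ + 1⁴ = 273
273 → 2⁴ + 7⁴ + 3⁴ = 2498
2498 → 2⁴ + 4⁴ + 9⁴ + 8⁴ = 10929
10929 → 1⁴ + 0⁴ + 9⁴ + 2⁴ + 9⁴ = 13139
13139 → 1⁴ + 3⁴ + 1⁴ + 3⁴ + 9⁴ = 6725
6725 → 6⁴ + 7⁴ + 2⁴ + 5⁴ = 4338
4338 → 4⁴ + 3⁴ + 3⁴ + 8⁴ = 4514
4514 → 4⁴ + 5⁴ + 1⁴ + 4⁴ = 1138
1138 → 1⁴ + 1⁴ + 3⁴ + 8⁴ = 4179
4179 → 4⁴ + 1⁴ + 7⁴ + 9⁴ = 9219
9219 → 9⁴ + 2⁴ + 1⁴ + 9⁴ = 13139  — 13139 already appeared earlier.

13139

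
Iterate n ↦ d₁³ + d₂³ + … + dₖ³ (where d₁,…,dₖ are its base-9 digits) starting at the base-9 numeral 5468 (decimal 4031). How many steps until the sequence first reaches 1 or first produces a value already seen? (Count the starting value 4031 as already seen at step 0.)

10

4031 = (5,4,6,8)_9 → 5³ + 4³ + 6³ + 8³ = 125 + 64 + 216 + 512 = 917
917 = (1,2,2,8)_9 → 1³ + 2³ + 2³ + 8³ = 1 + 8 + 8 + 512 = 529
529 = (6,4,7)_9 → 6³ + 4³ + 7³ = 216 + 64 + 343 = 623
623 = (7,6,2)_9 → 7³ + 6³ + 2³ = 343 + 216 + 8 = 567
567 = (7,0,0)_9 → 7³ + 0³ + 0³ = 343 + 0 + 0 = 343
343 = (4,2,1)_9 → 4³ + 2³ + 1³ = 64 + 8 + 1 = 73
73 = (8,1)_9 → 8³ + 1³ = 512 + 1 = 513
513 = (6,3,0)_9 → 6³ + 3³ + 0³ = 216 + 27 + 0 = 243
243 = (3,0,0)_9 → 3³ + 0³ + 0³ = 27 + 0 + 0 = 27
27 = (3,0)_9 → 3³ + 0³ = 27 + 0 = 27  — 27 repeats.
That took 10 steps.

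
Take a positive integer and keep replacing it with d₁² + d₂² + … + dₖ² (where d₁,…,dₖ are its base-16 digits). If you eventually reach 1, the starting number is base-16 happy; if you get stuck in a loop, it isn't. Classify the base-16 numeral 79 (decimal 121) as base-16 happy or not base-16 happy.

base-16 happy

121 = (7,9)_16 → 7² + 9² = 130
130 = (8,2)_16 → 8² + 2² = 68
68 = (4,4)_16 → 4² + 4² = 32
32 = (2,0)_16 → 2² + 0² = 4
4 = (4)_16 → 4² = 16
16 = (1,0)_16 → 1² + 0² = 1  — reached 1.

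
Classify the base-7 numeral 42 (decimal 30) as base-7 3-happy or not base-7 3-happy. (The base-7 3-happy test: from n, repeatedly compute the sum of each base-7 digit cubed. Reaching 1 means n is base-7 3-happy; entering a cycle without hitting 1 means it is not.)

not base-7 3-happy

30 = (4,2)_7 → 4³ + 2³ = 64 + 8 = 72
72 = (1,3,2)_7 → 1³ + 3³ + 2³ = 1 + 27 + 8 = 36
36 = (5,1)_7 → 5³ + 1³ = 125 + 1 = 126
126 = (2,4,0)_7 → 2³ + 4³ + 0³ = 8 + 64 + 0 = 72  — 72 already seen; the sequence cycles without reaching 1.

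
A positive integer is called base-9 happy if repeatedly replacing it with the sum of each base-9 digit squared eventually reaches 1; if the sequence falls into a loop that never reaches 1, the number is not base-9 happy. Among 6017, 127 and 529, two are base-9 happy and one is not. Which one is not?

6017: 6017 → 97 → 51 → 61 → 85 → 17 → 65 → 53 → 89 → 65  — repeats 65 (not base-9 happy)
127: 127 → 27 → 9 → 1  — reaches 1 (base-9 happy)
529: 529 → 101 → 9 → 1  — reaches 1 (base-9 happy)

6017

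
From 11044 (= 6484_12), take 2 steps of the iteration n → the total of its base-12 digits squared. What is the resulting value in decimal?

121

11044 = (6,4,8,4)_12 → 6² + 4² + 8² + 4² = 36 + 16 + 64 + 16 = 132
132 = (11,0)_12 → 11² + 0² = 121 + 0 = 121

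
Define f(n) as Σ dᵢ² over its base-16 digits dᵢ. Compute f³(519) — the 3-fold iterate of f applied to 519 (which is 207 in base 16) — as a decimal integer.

8

519 = (2,0,7)_16 → 2² + 0² + 7² = 4 + 0 + 49 = 53
53 = (3,5)_16 → 3² + 5² = 9 + 25 = 34
34 = (2,2)_16 → 2² + 2² = 4 + 4 = 8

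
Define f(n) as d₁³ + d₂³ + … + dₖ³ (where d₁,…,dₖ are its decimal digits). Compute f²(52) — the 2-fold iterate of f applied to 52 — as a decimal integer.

55

52 → 5³ + 2³ = 125 + 8 = 133
133 → 1³ + 3³ + 3³ = 1 + 27 + 27 = 55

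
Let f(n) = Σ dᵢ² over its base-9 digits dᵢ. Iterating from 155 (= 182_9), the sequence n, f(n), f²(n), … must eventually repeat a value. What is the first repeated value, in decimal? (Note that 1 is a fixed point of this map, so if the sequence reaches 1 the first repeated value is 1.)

65

155 = (1,8,2)_9 → 69
69 = (7,6)_9 → 85
85 = (1,0,4)_9 → 17
17 = (1,8)_9 → 65
65 = (7,2)_9 → 53
53 = (5,8)_9 → 89
89 = (1,0,8)_9 → 65  — 65 already appeared earlier.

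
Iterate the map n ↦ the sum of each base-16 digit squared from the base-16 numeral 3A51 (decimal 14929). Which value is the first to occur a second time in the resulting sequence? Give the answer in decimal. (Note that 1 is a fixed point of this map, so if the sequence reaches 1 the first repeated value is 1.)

14929 = (3,10,5,1)_16 → 135
135 = (8,7)_16 → 113
113 = (7,1)_16 → 50
50 = (3,2)_16 → 13
13 = (13)_16 → 169
169 = (10,9)_16 → 181
181 = (11,5)_16 → 146
146 = (9,2)_16 → 85
85 = (5,5)_16 → 50  — 50 already appeared earlier.

50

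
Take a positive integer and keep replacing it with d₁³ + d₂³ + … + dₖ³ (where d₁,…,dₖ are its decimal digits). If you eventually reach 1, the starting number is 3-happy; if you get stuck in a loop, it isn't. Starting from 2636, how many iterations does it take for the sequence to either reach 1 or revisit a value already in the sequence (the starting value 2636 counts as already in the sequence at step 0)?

9

2636 → 2³ + 6³ + 3³ + 6³ = 8 + 216 + 27 + 216 = 467
467 → 4³ + 6³ + 7³ = 64 + 216 + 343 = 623
623 → 6³ + 2³ + 3³ = 216 + 8 + 27 = 251
251 → 2³ + 5³ + 1³ = 8 + 125 + 1 = 134
134 → 1³ + 3³ + 4³ = 1 + 27 + 64 = 92
92 → 9³ + 2³ = 729 + 8 = 737
737 → 7³ + 3³ + 7³ = 343 + 27 + 343 = 713
713 → 7³ + 1³ + 3³ = 343 + 1 + 27 = 371
371 → 3³ + 7³ + 1³ = 27 + 343 + 1 = 371  — 371 repeats.
That took 9 steps.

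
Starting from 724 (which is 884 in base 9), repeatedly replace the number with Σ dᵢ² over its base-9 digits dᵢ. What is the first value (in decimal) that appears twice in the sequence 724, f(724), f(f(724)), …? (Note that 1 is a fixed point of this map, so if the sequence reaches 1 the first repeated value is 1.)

724 = (8,8,4)_9 → 8² + 8² + 4² = 144
144 = (1,7,0)_9 → 1² + 7² + 0² = 50
50 = (5,5)_9 → 5² + 5² = 50  — 50 already appeared earlier.

50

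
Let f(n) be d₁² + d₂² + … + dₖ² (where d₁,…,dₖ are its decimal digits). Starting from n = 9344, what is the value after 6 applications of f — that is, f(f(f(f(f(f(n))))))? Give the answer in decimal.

37

9344 → 122
122 → 9
9 → 81
81 → 65
65 → 61
61 → 37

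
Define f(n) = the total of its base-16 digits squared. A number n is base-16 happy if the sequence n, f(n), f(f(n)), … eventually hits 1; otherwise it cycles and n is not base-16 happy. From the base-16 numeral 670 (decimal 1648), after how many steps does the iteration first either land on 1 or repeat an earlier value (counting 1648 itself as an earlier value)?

1648 = (6,7,0)_16 → 6² + 7² + 0² = 85
85 = (5,5)_16 → 5² + 5² = 50
50 = (3,2)_16 → 3² + 2² = 13
13 = (13)_16 → 13² = 169
169 = (10,9)_16 → 10² + 9² = 181
181 = (11,5)_16 → 11² + 5² = 146
146 = (9,2)_16 → 9² + 2² = 85  — 85 repeats.
That took 7 steps.

7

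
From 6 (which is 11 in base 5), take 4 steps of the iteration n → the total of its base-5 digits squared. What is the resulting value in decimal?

6 = (1,1)_5 → 1² + 1² = 2
2 = (2)_5 → 2² = 4
4 = (4)_5 → 4² = 16
16 = (3,1)_5 → 3² + 1² = 10

10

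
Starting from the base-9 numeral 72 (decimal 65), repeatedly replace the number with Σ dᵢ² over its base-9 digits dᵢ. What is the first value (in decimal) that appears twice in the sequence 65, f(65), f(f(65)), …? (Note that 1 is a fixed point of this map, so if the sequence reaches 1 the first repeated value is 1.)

65

65 = (7,2)_9 → 7² + 2² = 53
53 = (5,8)_9 → 5² + 8² = 89
89 = (1,0,8)_9 → 1² + 0² + 8² = 65  — 65 already appeared earlier.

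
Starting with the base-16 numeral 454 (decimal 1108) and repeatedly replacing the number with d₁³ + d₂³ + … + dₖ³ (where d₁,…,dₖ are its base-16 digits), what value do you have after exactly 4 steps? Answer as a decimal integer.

3430

1108 = (4,5,4)_16 → 4³ + 5³ + 4³ = 64 + 125 + 64 = 253
253 = (15,13)_16 → 15³ + 13³ = 3375 + 2197 = 5572
5572 = (1,5,12,4)_16 → 1³ + 5³ + 12³ + 4³ = 1 + 125 + 1728 + 64 = 1918
1918 = (7,7,14)_16 → 7³ + 7³ + 14³ = 343 + 343 + 2744 = 3430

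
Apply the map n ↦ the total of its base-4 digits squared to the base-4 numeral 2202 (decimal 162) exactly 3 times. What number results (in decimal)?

162 = (2,2,0,2)_4 → 2² + 2² + 0² + 2² = 4 + 4 + 0 + 4 = 12
12 = (3,0)_4 → 3² + 0² = 9 + 0 = 9
9 = (2,1)_4 → 2² + 1² = 4 + 1 = 5

5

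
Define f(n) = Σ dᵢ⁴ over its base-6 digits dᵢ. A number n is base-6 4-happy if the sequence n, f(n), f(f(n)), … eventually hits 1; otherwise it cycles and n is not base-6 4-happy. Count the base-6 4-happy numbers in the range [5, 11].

1

5: 5 → 625 → 658 → 338 → 114 → 82 → 273 → 164 → 353 → 963 → 609 → 978 → 338  — not base-6 4-happy
6: 6 → 1  — base-6 4-happy
7: 7 → 2 → 16 → 272 → 99 → 353 → 963 → 609 → 978 → 338 → 114 → 82 → 273 → 164 → 353  — not base-6 4-happy
8: 8 → 17 → 641 → 1522 → 259 → 4 → 256 → 258 → 3 → 81 → 98 → 288 → 17  — not base-6 4-happy
9: 9 → 82 → 273 → 164 → 353 → 963 → 609 → 978 → 338 → 114 → 82  — not base-6 4-happy
10: 10 → 257 → 627 → 738 → 178 → 1137 → 788 → 803 → 963 → 609 → 978 → 338 → 114 → 82 → 273 → 164 → 353 → 963  — not base-6 4-happy
11: 11 → 626 → 673 → 338 → 114 → 82 → 273 → 164 → 353 → 963 → 609 → 978 → 338  — not base-6 4-happy
base-6 4-happy: 6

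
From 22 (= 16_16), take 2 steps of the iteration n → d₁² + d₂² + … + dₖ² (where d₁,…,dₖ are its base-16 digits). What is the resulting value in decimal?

22 = (1,6)_16 → 1² + 6² = 1 + 36 = 37
37 = (2,5)_16 → 2² + 5² = 4 + 25 = 29

29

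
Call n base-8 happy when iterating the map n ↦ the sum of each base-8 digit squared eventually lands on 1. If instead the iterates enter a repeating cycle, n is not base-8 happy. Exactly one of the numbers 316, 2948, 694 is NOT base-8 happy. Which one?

316

316: 316 → 81 → 6 → 36 → 32 → 16 → 4 → 16  — repeats 16 (not base-8 happy)
2948: 2948 → 77 → 27 → 18 → 8 → 1  — reaches 1 (base-8 happy)
694: 694 → 77 → 27 → 18 → 8 → 1  — reaches 1 (base-8 happy)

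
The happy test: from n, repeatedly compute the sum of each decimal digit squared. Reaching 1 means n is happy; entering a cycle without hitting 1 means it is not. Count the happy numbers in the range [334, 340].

1

334: 334 → 34 → 25 → 29 → 85 → 89 → 145 → 42 → 20 → 4 → 16 → 37 → 58 → 89  (repeats 89)
335: 335 → 43 → 25 → 29 → 85 → 89 → 145 → 42 → 20 → 4 → 16 → 37 → 58 → 89  (repeats 89)
336: 336 → 54 → 41 → 17 → 50 → 25 → 29 → 85 → 89 → 145 → 42 → 20 → 4 → 16 → 37 → 58 → 89  (repeats 89)
337: 337 → 67 → 85 → 89 → 145 → 42 → 20 → 4 → 16 → 37 → 58 → 89  (repeats 89)
338: 338 → 82 → 68 → 100 → 1  (reaches 1)
339: 339 → 99 → 162 → 41 → 17 → 50 → 25 → 29 → 85 → 89 → 145 → 42 → 20 → 4 → 16 → 37 → 58 → 89  (repeats 89)
340: 340 → 25 → 29 → 85 → 89 → 145 → 42 → 20 → 4 → 16 → 37 → 58 → 89  (repeats 89)
happy: 338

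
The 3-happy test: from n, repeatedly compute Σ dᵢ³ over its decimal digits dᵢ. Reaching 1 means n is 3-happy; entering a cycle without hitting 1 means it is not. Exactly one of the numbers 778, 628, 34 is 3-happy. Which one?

778: 778 → 1198 → 1243 → 100 → 1  — reaches 1 (3-happy)
628: 628 → 736 → 586 → 853 → 664 → 496 → 1009 → 730 → 370 → 370  — repeats 370 (not 3-happy)
34: 34 → 91 → 730 → 370 → 370  — repeats 370 (not 3-happy)

778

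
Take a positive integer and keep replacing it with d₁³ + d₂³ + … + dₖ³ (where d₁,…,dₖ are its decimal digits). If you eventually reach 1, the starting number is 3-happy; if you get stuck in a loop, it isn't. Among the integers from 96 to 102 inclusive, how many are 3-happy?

96: 96 → 945 → 918 → 1242 → 81 → 513 → 153 → 153  (repeats 153)
97: 97 → 1072 → 352 → 160 → 217 → 352  (repeats 352)
98: 98 → 1241 → 74 → 407 → 407  (repeats 407)
99: 99 → 1458 → 702 → 351 → 153 → 153  (repeats 153)
100: 100 → 1  (reaches 1)
101: 101 → 2 → 8 → 512 → 134 → 92 → 737 → 713 → 371 → 371  (repeats 371)
102: 102 → 9 → 729 → 1080 → 513 → 153 → 153  (repeats 153)
3-happy: 100

1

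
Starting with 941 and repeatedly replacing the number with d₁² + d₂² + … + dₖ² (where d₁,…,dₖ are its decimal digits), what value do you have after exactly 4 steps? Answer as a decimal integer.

20

941 → 9² + 4² + 1² = 81 + 16 + 1 = 98
98 → 9² + 8² = 81 + 64 = 145
145 → 1² + 4² + 5² = 1 + 16 + 25 = 42
42 → 4² + 2² = 16 + 4 = 20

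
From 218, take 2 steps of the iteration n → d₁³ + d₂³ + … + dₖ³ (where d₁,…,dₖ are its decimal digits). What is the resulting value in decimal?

218 → 521
521 → 134

134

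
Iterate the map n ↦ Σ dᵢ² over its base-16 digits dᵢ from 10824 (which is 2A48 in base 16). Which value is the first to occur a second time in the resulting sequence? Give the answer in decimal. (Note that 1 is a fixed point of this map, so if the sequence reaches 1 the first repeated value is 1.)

10824 = (2,10,4,8)_16 → 2² + 10² + 4² + 8² = 4 + 100 + 16 + 64 = 184
184 = (11,8)_16 → 11² + 8² = 121 + 64 = 185
185 = (11,9)_16 → 11² + 9² = 121 + 81 = 202
202 = (12,10)_16 → 12² + 10² = 144 + 100 = 244
244 = (15,4)_16 → 15² + 4² = 225 + 16 = 241
241 = (15,1)_16 → 15² + 1² = 225 + 1 = 226
226 = (14,2)_16 → 14² + 2² = 196 + 4 = 200
200 = (12,8)_16 → 12² + 8² = 144 + 64 = 208
208 = (13,0)_16 → 13² + 0² = 169 + 0 = 169
169 = (10,9)_16 → 10² + 9² = 100 + 81 = 181
181 = (11,5)_16 → 11² + 5² = 121 + 25 = 146
146 = (9,2)_16 → 9² + 2² = 81 + 4 = 85
85 = (5,5)_16 → 5² + 5² = 25 + 25 = 50
50 = (3,2)_16 → 3² + 2² = 9 + 4 = 13
13 = (13)_16 → 13² = 169  — 169 already appeared earlier.

169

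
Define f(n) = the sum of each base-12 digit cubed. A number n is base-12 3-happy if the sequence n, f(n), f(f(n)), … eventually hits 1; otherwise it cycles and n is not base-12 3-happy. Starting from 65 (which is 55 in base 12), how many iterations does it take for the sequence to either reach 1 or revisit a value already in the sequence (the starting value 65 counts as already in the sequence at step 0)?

12

65 = (5,5)_12 → 5³ + 5³ = 125 + 125 = 250
250 = (1,8,10)_12 → 1³ + 8³ + 10³ = 1 + 512 + 1000 = 1513
1513 = (10,6,1)_12 → 10³ + 6³ + 1³ = 1000 + 216 + 1 = 1217
1217 = (8,5,5)_12 → 8³ + 5³ + 5³ = 512 + 125 + 125 = 762
762 = (5,3,6)_12 → 5³ + 3³ + 6³ = 125 + 27 + 216 = 368
368 = (2,6,8)_12 → 2³ + 6³ + 8³ = 8 + 216 + 512 = 736
736 = (5,1,4)_12 → 5³ + 1³ + 4³ = 125 + 1 + 64 = 190
190 = (1,3,10)_12 → 1³ + 3³ + 10³ = 1 + 27 + 1000 = 1028
1028 = (7,1,8)_12 → 7³ + 1³ + 8³ = 343 + 1 + 512 = 856
856 = (5,11,4)_12 → 5³ + 11³ + 4³ = 125 + 1331 + 64 = 1520
1520 = (10,6,8)_12 → 10³ + 6³ + 8³ = 1000 + 216 + 512 = 1728
1728 = (1,0,0,0)_12 → 1³ + 0³ + 0³ + 0³ = 1 + 0 + 0 + 0 = 1  — reached 1.
That took 12 steps.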